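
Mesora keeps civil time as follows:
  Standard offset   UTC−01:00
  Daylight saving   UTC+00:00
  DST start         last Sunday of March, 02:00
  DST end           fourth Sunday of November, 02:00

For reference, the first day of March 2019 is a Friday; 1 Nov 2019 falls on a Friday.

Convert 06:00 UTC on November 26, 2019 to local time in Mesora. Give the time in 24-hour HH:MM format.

05:00

1 March 2019 is a Friday, so Sundays fall on 3, 10, 17, 24, 31; the last is March 31.
1 November 2019 is a Friday, so the first Sunday is November 3 and the fourth is November 24.
At the standard offset (UTC−01:00), 06:00 UTC − 1h = 05:00 Mesora standard time.
The standard-time date in Mesora, November 26, 2019, is outside the daylight-saving period (31 March – 24 November), so Mesora is on standard time, UTC−01:00.
06:00 UTC − 1h = 05:00 local.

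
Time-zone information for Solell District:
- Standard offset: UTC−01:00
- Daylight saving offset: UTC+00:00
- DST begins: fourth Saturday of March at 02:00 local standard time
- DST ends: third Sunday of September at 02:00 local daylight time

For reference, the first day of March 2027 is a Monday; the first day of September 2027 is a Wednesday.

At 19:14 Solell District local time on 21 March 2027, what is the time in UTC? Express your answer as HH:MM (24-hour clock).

1 March 2027 is a Monday, so the first Saturday is March 6 and the fourth is March 27.
1 September 2027 is a Wednesday, so the first Sunday is September 5 and the third is September 19.
Daylight saving runs 27 March – 19 September; 21 March 2027 is outside that window, so Solell District is on standard time at UTC−01:00.
19:14 local + 1h = 20:14 UTC.

20:14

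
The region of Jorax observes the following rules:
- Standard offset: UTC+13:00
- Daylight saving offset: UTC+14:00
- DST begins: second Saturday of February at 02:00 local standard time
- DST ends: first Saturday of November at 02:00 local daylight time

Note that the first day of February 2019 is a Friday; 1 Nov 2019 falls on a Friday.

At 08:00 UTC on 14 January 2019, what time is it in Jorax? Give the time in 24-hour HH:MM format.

1 February 2019 is a Friday, so the first Saturday is February 2 and the second is February 9.
1 November 2019 is a Friday, so the first Saturday is November 2.
At the standard offset (UTC+13:00), 08:00 UTC + 13h = 21:00 Jorax standard time.
The standard-time date in Jorax, 14 January 2019, is outside the daylight-saving period (9 February – 2 November), so Jorax is on standard time, UTC+13:00.
08:00 UTC + 13h = 21:00 local.

21:00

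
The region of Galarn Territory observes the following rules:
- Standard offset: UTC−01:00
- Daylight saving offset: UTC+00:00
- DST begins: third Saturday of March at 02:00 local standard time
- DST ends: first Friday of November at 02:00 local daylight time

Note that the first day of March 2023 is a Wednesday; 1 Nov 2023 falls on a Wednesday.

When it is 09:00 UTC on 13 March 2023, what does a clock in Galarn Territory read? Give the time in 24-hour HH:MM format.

08:00

1 March 2023 is a Wednesday, so the first Saturday is March 4 and the third is March 18.
1 November 2023 is a Wednesday, so the first Friday is November 3.
At the standard offset (UTC−01:00), 09:00 UTC − 1h = 08:00 Galarn Territory standard time.
Daylight saving runs 18 March – 3 November; the standard-time date in Galarn Territory, 13 March 2023, is outside that window, so Galarn Territory is on standard time at UTC−01:00.
09:00 UTC − 1h = 08:00 local.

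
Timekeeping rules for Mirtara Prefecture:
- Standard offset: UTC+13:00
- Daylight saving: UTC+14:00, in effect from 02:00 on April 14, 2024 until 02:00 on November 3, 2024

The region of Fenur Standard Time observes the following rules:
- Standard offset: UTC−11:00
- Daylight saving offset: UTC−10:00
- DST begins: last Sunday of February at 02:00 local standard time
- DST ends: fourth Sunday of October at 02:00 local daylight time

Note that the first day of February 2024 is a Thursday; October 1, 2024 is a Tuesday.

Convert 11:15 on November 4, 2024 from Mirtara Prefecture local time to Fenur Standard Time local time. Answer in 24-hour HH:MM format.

11:15

November 4, 2024 does not fall between 14 April and 3 November, so daylight saving is not in effect and Mirtara Prefecture is at UTC+13:00.
11:15 Mirtara Prefecture − 13h = 22:15 UTC (rolling into the previous day, 3 November 2024).
1 February 2024 is a Thursday, so Sundays fall on 4, 11, 18, 25; the last is February 25.
1 October 2024 is a Tuesday, so the first Sunday is October 6 and the fourth is October 27.
At the standard offset (UTC−11:00), 22:15 UTC − 11h = 11:15 Fenur Standard Time standard time.
The standard-time date in Fenur Standard Time, November 3, 2024, is outside the daylight-saving period (25 February – 27 October), so Fenur Standard Time is on standard time, UTC−11:00.
22:15 UTC − 11h = 11:15 Fenur Standard Time.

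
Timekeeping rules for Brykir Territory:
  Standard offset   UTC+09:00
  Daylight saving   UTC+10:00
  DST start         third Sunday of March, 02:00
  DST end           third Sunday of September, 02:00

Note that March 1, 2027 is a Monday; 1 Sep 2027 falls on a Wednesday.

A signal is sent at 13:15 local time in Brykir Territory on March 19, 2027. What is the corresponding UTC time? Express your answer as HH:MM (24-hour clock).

04:15

1 March 2027 is a Monday, so the first Sunday is March 7 and the third is March 21.
1 September 2027 is a Wednesday, so the first Sunday is September 5 and the third is September 19.
March 19, 2027 is outside the daylight-saving period (21 March – 19 September), so Brykir Territory is on standard time, UTC+09:00.
13:15 local − 9h = 04:15 UTC.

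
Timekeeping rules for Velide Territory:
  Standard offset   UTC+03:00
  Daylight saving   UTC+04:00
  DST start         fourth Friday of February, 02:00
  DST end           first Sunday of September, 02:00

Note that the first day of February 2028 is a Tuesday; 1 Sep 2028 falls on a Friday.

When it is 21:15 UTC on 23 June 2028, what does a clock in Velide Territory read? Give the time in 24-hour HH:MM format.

1 February 2028 is a Tuesday, so the first Friday is February 4 and the fourth is February 25.
1 September 2028 is a Friday, so the first Sunday is September 3.
At the standard offset (UTC+03:00), 21:15 UTC + 3h = 00:15 Velide Territory standard time (rolling into the next day, 24 June 2028).
The standard-time date in Velide Territory, 24 June 2028, falls between 25 February and 3 September, so daylight saving is in effect and Velide Territory is at UTC+04:00.
21:15 UTC + 4h = 01:15 local (rolling into the next day, 24 June 2028).

01:15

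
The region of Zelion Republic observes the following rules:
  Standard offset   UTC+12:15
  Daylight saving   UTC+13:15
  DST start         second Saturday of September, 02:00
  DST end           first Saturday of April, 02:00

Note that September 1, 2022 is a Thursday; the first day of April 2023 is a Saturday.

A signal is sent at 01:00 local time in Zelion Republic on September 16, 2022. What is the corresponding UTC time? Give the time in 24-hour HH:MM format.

1 September 2022 is a Thursday, so the first Saturday is September 3 and the second is September 10.
1 April 2023 is a Saturday, so the first Saturday is April 1.
September 16, 2022 falls between 10 September 2022 and 1 April 2023, so daylight saving is in effect and Zelion Republic is at UTC+13:15.
01:00 local − 13h15m = 11:45 UTC (rolling into the previous day, 15 September 2022).

11:45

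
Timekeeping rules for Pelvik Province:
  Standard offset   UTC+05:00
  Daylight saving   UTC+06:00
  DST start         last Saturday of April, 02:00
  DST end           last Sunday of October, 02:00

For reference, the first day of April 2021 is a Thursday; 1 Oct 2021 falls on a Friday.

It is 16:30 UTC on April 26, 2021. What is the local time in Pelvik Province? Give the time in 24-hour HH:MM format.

22:30

1 April 2021 is a Thursday, so Saturdays fall on 3, 10, 17, 24; the last is April 24.
1 October 2021 is a Friday, so Sundays fall on 3, 10, 17, 24, 31; the last is October 31.
At the standard offset (UTC+05:00), 16:30 UTC + 5h = 21:30 Pelvik Province standard time.
The standard-time date in Pelvik Province, April 26, 2021, lies within the daylight-saving period (24 April – 31 October), so Pelvik Province is on daylight time, UTC+06:00.
16:30 UTC + 6h = 22:30 local.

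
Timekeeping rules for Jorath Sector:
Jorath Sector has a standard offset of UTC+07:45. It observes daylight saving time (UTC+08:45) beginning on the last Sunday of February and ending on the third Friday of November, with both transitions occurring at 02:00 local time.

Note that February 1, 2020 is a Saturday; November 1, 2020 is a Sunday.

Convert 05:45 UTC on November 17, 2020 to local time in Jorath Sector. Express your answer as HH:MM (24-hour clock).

14:30

1 February 2020 is a Saturday, so Sundays fall on 2, 9, 16, 23; the last is February 23.
1 November 2020 is a Sunday, so the first Friday is November 6 and the third is November 20.
At the standard offset (UTC+07:45), 05:45 UTC + 7h45m = 13:30 Jorath Sector standard time.
The standard-time date in Jorath Sector, November 17, 2020, falls between 23 February and 20 November, so daylight saving is in effect and Jorath Sector is at UTC+08:45.
05:45 UTC + 8h45m = 14:30 local.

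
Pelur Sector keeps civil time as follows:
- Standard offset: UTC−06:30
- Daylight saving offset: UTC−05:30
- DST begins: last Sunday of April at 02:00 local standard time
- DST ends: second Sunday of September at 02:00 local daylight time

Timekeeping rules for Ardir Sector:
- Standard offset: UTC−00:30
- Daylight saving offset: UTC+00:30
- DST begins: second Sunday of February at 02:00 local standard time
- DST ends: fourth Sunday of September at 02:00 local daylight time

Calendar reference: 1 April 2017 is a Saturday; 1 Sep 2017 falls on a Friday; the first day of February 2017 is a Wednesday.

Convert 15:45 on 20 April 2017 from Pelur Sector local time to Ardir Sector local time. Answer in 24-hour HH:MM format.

1 April 2017 is a Saturday, so Sundays fall on 2, 9, 16, 23, 30; the last is April 30.
1 September 2017 is a Friday, so the first Sunday is September 3 and the second is September 10.
20 April 2017 is outside the daylight-saving period (30 April – 10 September), so Pelur Sector is on standard time, UTC−06:30.
15:45 Pelur Sector + 6h30m = 22:15 UTC.
1 February 2017 is a Wednesday, so the first Sunday is February 5 and the second is February 12.
1 September 2017 is a Friday, so the first Sunday is September 3 and the fourth is September 24.
At the standard offset (UTC−00:30), 22:15 UTC − 0h30m = 21:45 Ardir Sector standard time.
The standard-time date in Ardir Sector, 20 April 2017, lies within the daylight-saving period (12 February – 24 September), so Ardir Sector is on daylight time, UTC+00:30.
22:15 UTC + 0h30m = 22:45 Ardir Sector.

22:45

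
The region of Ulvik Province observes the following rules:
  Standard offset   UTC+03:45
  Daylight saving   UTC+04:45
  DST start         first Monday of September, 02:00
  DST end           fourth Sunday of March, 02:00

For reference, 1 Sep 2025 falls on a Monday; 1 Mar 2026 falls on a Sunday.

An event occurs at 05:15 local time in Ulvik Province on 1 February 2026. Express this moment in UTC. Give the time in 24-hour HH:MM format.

00:30

1 September 2025 is a Monday, so the first Monday is September 1.
1 March 2026 is a Sunday, so the first Sunday is March 1 and the fourth is March 22.
1 February 2026 falls between 1 September 2025 and 22 March 2026, so daylight saving is in effect and Ulvik Province is at UTC+04:45.
05:15 local − 4h45m = 00:30 UTC.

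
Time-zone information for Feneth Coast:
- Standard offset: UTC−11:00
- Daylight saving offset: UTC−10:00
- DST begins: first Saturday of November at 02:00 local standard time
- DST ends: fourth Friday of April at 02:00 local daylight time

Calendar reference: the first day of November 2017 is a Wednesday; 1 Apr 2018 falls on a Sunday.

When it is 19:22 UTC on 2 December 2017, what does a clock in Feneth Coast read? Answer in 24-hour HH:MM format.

09:22

1 November 2017 is a Wednesday, so the first Saturday is November 4.
1 April 2018 is a Sunday, so the first Friday is April 6 and the fourth is April 27.
At the standard offset (UTC−11:00), 19:22 UTC − 11h = 08:22 Feneth Coast standard time.
The standard-time date in Feneth Coast, 2 December 2017, falls between 4 November 2017 and 27 April 2018, so daylight saving is in effect and Feneth Coast is at UTC−10:00.
19:22 UTC − 10h = 09:22 local.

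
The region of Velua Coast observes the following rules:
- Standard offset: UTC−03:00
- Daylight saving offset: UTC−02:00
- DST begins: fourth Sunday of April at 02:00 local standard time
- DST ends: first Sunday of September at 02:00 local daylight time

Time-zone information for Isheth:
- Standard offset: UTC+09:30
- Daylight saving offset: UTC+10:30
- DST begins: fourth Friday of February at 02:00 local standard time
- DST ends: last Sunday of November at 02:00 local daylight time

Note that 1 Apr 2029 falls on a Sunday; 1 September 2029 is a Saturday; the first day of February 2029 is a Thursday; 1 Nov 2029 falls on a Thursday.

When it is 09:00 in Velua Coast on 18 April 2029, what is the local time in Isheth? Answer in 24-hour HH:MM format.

1 April 2029 is a Sunday, so the first Sunday is April 1 and the fourth is April 22.
1 September 2029 is a Saturday, so the first Sunday is September 2.
18 April 2029 does not fall between 22 April and 2 September, so daylight saving is not in effect and Velua Coast is at UTC−03:00.
09:00 Velua Coast + 3h = 12:00 UTC.
1 February 2029 is a Thursday, so the first Friday is February 2 and the fourth is February 23.
1 November 2029 is a Thursday, so Sundays fall on 4, 11, 18, 25; the last is November 25.
At the standard offset (UTC+09:30), 12:00 UTC + 9h30m = 21:30 Isheth standard time.
Daylight saving runs 23 February – 25 November; the standard-time date in Isheth, 18 April 2029, is inside that window, so Isheth is at UTC+10:30.
12:00 UTC + 10h30m = 22:30 Isheth.

22:30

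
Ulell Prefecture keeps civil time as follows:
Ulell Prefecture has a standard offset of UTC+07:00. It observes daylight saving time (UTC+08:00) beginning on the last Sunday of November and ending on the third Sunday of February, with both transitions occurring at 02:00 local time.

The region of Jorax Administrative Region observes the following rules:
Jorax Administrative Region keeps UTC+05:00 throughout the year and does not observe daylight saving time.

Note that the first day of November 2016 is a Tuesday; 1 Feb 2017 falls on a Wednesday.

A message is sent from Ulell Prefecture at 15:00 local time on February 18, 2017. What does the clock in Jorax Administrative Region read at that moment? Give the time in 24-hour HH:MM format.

1 November 2016 is a Tuesday, so Sundays fall on 6, 13, 20, 27; the last is November 27.
1 February 2017 is a Wednesday, so the first Sunday is February 5 and the third is February 19.
Daylight saving runs 27 November 2016 – 19 February 2017; February 18, 2017 is inside that window, so Ulell Prefecture is at UTC+08:00.
15:00 Ulell Prefecture − 8h = 07:00 UTC.
Jorax Administrative Region has no daylight saving, so its offset is UTC+05:00 year-round.
07:00 UTC + 5h = 12:00 Jorax Administrative Region.

12:00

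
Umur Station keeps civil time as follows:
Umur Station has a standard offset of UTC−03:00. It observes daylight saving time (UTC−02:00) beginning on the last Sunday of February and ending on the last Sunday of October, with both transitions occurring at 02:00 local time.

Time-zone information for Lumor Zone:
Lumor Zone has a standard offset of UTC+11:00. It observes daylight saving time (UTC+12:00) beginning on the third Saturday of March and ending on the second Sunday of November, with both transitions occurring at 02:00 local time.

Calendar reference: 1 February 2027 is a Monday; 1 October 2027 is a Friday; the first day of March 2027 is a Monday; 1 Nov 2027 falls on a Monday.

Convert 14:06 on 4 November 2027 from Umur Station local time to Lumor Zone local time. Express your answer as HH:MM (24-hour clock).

1 February 2027 is a Monday, so Sundays fall on 7, 14, 21, 28; the last is February 28.
1 October 2027 is a Friday, so Sundays fall on 3, 10, 17, 24, 31; the last is October 31.
Daylight saving runs 28 February – 31 October; 4 November 2027 is outside that window, so Umur Station is on standard time at UTC−03:00.
14:06 Umur Station + 3h = 17:06 UTC.
1 March 2027 is a Monday, so the first Saturday is March 6 and the third is March 20.
1 November 2027 is a Monday, so the first Sunday is November 7 and the second is November 14.
At the standard offset (UTC+11:00), 17:06 UTC + 11h = 04:06 Lumor Zone standard time (rolling into the next day, 5 November 2027).
Daylight saving runs 20 March – 14 November; the standard-time date in Lumor Zone, 5 November 2027, is inside that window, so Lumor Zone is at UTC+12:00.
17:06 UTC + 12h = 05:06 Lumor Zone (rolling into the next day, 5 November 2027).

05:06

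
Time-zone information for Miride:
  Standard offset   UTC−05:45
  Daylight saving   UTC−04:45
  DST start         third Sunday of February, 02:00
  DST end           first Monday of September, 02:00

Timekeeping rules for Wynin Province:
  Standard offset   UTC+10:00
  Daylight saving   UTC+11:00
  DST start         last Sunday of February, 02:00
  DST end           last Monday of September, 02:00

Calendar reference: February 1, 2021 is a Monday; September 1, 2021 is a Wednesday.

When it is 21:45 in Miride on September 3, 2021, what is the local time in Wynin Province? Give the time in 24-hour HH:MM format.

1 February 2021 is a Monday, so the first Sunday is February 7 and the third is February 21.
1 September 2021 is a Wednesday, so the first Monday is September 6.
Daylight saving runs 21 February – 6 September; September 3, 2021 is inside that window, so Miride is at UTC−04:45.
21:45 Miride + 4h45m = 02:30 UTC (rolling into the next day, 4 September 2021).
1 February 2021 is a Monday, so Sundays fall on 7, 14, 21, 28; the last is February 28.
1 September 2021 is a Wednesday, so Mondays fall on 6, 13, 20, 27; the last is September 27.
At the standard offset (UTC+10:00), 02:30 UTC + 10h = 12:30 Wynin Province standard time.
The standard-time date in Wynin Province, September 4, 2021, lies within the daylight-saving period (28 February – 27 September), so Wynin Province is on daylight time, UTC+11:00.
02:30 UTC + 11h = 13:30 Wynin Province.

13:30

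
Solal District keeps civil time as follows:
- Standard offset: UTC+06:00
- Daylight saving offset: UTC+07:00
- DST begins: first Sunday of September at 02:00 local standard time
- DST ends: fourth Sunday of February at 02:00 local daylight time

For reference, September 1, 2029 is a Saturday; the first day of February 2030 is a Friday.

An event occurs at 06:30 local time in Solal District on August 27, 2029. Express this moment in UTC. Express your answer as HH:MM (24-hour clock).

1 September 2029 is a Saturday, so the first Sunday is September 2.
1 February 2030 is a Friday, so the first Sunday is February 3 and the fourth is February 24.
August 27, 2029 is outside the daylight-saving period (2 September 2029 – 24 February 2030), so Solal District is on standard time, UTC+06:00.
06:30 local − 6h = 00:30 UTC.

00:30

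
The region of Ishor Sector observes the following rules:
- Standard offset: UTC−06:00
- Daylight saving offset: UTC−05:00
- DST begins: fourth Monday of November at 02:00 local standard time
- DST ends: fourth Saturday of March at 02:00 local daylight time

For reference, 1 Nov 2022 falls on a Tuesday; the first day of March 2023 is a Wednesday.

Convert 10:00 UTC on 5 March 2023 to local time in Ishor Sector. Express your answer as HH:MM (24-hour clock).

05:00

1 November 2022 is a Tuesday, so the first Monday is November 7 and the fourth is November 28.
1 March 2023 is a Wednesday, so the first Saturday is March 4 and the fourth is March 25.
At the standard offset (UTC−06:00), 10:00 UTC − 6h = 04:00 Ishor Sector standard time.
The standard-time date in Ishor Sector, 5 March 2023, falls between 28 November 2022 and 25 March 2023, so daylight saving is in effect and Ishor Sector is at UTC−05:00.
10:00 UTC − 5h = 05:00 local.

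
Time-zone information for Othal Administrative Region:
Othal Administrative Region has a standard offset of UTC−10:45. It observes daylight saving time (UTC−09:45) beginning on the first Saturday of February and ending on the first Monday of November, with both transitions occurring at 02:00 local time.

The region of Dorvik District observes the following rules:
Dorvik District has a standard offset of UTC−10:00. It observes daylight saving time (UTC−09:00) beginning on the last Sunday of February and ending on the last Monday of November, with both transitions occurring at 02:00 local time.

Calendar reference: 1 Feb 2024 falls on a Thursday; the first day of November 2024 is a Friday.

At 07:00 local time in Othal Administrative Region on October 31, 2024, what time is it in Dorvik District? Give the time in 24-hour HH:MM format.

1 February 2024 is a Thursday, so the first Saturday is February 3.
1 November 2024 is a Friday, so the first Monday is November 4.
Daylight saving runs 3 February – 4 November; October 31, 2024 is inside that window, so Othal Administrative Region is at UTC−09:45.
07:00 Othal Administrative Region + 9h45m = 16:45 UTC.
1 February 2024 is a Thursday, so Sundays fall on 4, 11, 18, 25; the last is February 25.
1 November 2024 is a Friday, so Mondays fall on 4, 11, 18, 25; the last is November 25.
At the standard offset (UTC−10:00), 16:45 UTC − 10h = 06:45 Dorvik District standard time.
The standard-time date in Dorvik District, October 31, 2024, falls between 25 February and 25 November, so daylight saving is in effect and Dorvik District is at UTC−09:00.
16:45 UTC − 9h = 07:45 Dorvik District.

07:45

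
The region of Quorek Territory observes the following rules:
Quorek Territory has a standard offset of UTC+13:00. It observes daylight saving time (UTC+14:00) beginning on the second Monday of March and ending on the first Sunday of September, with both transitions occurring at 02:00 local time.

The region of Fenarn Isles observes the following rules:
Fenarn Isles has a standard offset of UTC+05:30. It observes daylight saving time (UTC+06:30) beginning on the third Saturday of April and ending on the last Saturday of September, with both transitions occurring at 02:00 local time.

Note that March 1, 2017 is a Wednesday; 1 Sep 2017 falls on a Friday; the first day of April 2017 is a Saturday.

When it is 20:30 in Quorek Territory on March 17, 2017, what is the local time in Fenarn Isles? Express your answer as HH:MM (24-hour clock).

1 March 2017 is a Wednesday, so the first Monday is March 6 and the second is March 13.
1 September 2017 is a Friday, so the first Sunday is September 3.
Daylight saving runs 13 March – 3 September; March 17, 2017 is inside that window, so Quorek Territory is at UTC+14:00.
20:30 Quorek Territory − 14h = 06:30 UTC.
1 April 2017 is a Saturday, so the first Saturday is April 1 and the third is April 15.
1 September 2017 is a Friday, so Saturdays fall on 2, 9, 16, 23, 30; the last is September 30.
At the standard offset (UTC+05:30), 06:30 UTC + 5h30m = 12:00 Fenarn Isles standard time.
Daylight saving runs 15 April – 30 September; the standard-time date in Fenarn Isles, March 17, 2017, is outside that window, so Fenarn Isles is on standard time at UTC+05:30.
06:30 UTC + 5h30m = 12:00 Fenarn Isles.

12:00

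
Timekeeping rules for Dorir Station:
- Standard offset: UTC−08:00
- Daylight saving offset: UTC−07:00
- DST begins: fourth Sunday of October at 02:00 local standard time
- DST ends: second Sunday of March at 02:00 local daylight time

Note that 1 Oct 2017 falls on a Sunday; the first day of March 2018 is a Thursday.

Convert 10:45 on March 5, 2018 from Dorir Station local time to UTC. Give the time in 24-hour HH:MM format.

1 October 2017 is a Sunday, so the first Sunday is October 1 and the fourth is October 22.
1 March 2018 is a Thursday, so the first Sunday is March 4 and the second is March 11.
March 5, 2018 falls between 22 October 2017 and 11 March 2018, so daylight saving is in effect and Dorir Station is at UTC−07:00.
10:45 local + 7h = 17:45 UTC.

17:45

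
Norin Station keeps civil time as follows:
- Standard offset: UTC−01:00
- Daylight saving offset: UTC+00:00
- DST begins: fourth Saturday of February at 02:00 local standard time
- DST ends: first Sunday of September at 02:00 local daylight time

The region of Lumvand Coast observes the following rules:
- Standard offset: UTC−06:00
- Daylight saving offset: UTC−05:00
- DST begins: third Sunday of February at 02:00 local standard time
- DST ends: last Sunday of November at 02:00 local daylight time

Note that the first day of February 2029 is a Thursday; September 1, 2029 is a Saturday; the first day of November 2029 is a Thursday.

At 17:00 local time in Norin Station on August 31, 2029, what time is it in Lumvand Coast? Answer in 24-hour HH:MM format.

12:00

1 February 2029 is a Thursday, so the first Saturday is February 3 and the fourth is February 24.
1 September 2029 is a Saturday, so the first Sunday is September 2.
August 31, 2029 falls between 24 February and 2 September, so daylight saving is in effect and Norin Station is at UTC+00:00.
17:00 Norin Station − 0h = 17:00 UTC.
1 February 2029 is a Thursday, so the first Sunday is February 4 and the third is February 18.
1 November 2029 is a Thursday, so Sundays fall on 4, 11, 18, 25; the last is November 25.
At the standard offset (UTC−06:00), 17:00 UTC − 6h = 11:00 Lumvand Coast standard time.
The standard-time date in Lumvand Coast, August 31, 2029, falls between 18 February and 25 November, so daylight saving is in effect and Lumvand Coast is at UTC−05:00.
17:00 UTC − 5h = 12:00 Lumvand Coast.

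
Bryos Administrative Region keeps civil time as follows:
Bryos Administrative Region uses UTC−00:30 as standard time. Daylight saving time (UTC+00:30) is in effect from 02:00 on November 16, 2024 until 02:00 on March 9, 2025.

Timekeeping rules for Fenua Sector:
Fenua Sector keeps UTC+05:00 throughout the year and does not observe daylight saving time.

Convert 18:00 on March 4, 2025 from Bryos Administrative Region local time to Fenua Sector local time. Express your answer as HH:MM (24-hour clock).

Daylight saving runs 16 November 2024 – 9 March 2025; March 4, 2025 is inside that window, so Bryos Administrative Region is at UTC+00:30.
18:00 Bryos Administrative Region − 0h30m = 17:30 UTC.
Fenua Sector stays on UTC+05:00 all year.
17:30 UTC + 5h = 22:30 Fenua Sector.

22:30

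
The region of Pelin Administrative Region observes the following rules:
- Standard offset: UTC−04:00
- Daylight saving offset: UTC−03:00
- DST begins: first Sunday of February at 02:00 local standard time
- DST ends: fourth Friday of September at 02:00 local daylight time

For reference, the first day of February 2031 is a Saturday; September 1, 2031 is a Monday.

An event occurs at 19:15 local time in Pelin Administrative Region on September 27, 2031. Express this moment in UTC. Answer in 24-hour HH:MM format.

23:15

1 February 2031 is a Saturday, so the first Sunday is February 2.
1 September 2031 is a Monday, so the first Friday is September 5 and the fourth is September 26.
September 27, 2031 does not fall between 2 February and 26 September, so daylight saving is not in effect and Pelin Administrative Region is at UTC−04:00.
19:15 local + 4h = 23:15 UTC.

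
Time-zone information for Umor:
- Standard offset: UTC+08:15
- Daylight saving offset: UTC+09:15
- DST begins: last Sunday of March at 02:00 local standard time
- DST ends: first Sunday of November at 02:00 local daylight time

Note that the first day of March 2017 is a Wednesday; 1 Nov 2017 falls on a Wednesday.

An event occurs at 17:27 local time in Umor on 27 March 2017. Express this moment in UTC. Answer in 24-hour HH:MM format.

08:12

1 March 2017 is a Wednesday, so Sundays fall on 5, 12, 19, 26; the last is March 26.
1 November 2017 is a Wednesday, so the first Sunday is November 5.
27 March 2017 lies within the daylight-saving period (26 March – 5 November), so Umor is on daylight time, UTC+09:15.
17:27 local − 9h15m = 08:12 UTC.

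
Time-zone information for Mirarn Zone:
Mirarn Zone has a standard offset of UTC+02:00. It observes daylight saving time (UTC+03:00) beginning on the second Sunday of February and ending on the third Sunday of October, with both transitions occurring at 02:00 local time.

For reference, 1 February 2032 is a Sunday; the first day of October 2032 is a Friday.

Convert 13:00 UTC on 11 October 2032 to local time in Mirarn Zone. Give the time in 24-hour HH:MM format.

16:00

1 February 2032 is a Sunday, so the first Sunday is February 1 and the second is February 8.
1 October 2032 is a Friday, so the first Sunday is October 3 and the third is October 17.
At the standard offset (UTC+02:00), 13:00 UTC + 2h = 15:00 Mirarn Zone standard time.
The standard-time date in Mirarn Zone, 11 October 2032, falls between 8 February and 17 October, so daylight saving is in effect and Mirarn Zone is at UTC+03:00.
13:00 UTC + 3h = 16:00 local.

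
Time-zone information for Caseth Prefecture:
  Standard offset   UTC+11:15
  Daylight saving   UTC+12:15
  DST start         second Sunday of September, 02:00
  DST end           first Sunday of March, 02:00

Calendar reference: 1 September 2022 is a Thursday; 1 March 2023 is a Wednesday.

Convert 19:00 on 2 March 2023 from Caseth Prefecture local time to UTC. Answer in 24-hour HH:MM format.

1 September 2022 is a Thursday, so the first Sunday is September 4 and the second is September 11.
1 March 2023 is a Wednesday, so the first Sunday is March 5.
Daylight saving runs 11 September 2022 – 5 March 2023; 2 March 2023 is inside that window, so Caseth Prefecture is at UTC+12:15.
19:00 local − 12h15m = 06:45 UTC.

06:45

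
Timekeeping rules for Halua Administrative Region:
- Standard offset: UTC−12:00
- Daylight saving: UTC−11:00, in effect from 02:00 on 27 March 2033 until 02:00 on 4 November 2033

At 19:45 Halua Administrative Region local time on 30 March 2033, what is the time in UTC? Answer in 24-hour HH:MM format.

30 March 2033 lies within the daylight-saving period (27 March – 4 November), so Halua Administrative Region is on daylight time, UTC−11:00.
19:45 local + 11h = 06:45 UTC (rolling into the next day, 31 March 2033).

06:45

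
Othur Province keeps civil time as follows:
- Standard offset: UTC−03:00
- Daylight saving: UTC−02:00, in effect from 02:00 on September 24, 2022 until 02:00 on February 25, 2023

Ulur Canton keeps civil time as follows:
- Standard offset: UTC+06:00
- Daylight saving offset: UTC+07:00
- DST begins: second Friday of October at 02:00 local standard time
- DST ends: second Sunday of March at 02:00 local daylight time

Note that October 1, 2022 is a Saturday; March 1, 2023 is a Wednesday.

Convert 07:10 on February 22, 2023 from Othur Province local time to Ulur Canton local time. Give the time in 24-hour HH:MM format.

16:10

Daylight saving runs 24 September 2022 – 25 February 2023; February 22, 2023 is inside that window, so Othur Province is at UTC−02:00.
07:10 Othur Province + 2h = 09:10 UTC.
1 October 2022 is a Saturday, so the first Friday is October 7 and the second is October 14.
1 March 2023 is a Wednesday, so the first Sunday is March 5 and the second is March 12.
At the standard offset (UTC+06:00), 09:10 UTC + 6h = 15:10 Ulur Canton standard time.
The standard-time date in Ulur Canton, February 22, 2023, lies within the daylight-saving period (14 October 2022 – 12 March 2023), so Ulur Canton is on daylight time, UTC+07:00.
09:10 UTC + 7h = 16:10 Ulur Canton.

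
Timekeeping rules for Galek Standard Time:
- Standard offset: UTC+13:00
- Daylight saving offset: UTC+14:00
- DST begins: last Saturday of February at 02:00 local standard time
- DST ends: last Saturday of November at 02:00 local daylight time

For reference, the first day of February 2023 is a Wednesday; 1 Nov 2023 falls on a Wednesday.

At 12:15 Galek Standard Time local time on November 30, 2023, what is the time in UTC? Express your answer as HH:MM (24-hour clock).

23:15

1 February 2023 is a Wednesday, so Saturdays fall on 4, 11, 18, 25; the last is February 25.
1 November 2023 is a Wednesday, so Saturdays fall on 4, 11, 18, 25; the last is November 25.
November 30, 2023 is outside the daylight-saving period (25 February – 25 November), so Galek Standard Time is on standard time, UTC+13:00.
12:15 local − 13h = 23:15 UTC (rolling into the previous day, 29 November 2023).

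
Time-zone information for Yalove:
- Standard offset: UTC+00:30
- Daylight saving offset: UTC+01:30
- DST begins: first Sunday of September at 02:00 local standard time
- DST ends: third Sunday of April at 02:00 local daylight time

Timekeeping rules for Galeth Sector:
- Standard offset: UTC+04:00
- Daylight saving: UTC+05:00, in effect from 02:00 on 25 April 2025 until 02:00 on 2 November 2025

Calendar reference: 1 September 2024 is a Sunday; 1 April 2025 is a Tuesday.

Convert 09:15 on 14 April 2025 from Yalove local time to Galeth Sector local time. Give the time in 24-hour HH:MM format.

11:45

1 September 2024 is a Sunday, so the first Sunday is September 1.
1 April 2025 is a Tuesday, so the first Sunday is April 6 and the third is April 20.
14 April 2025 falls between 1 September 2024 and 20 April 2025, so daylight saving is in effect and Yalove is at UTC+01:30.
09:15 Yalove − 1h30m = 07:45 UTC.
At the standard offset (UTC+04:00), 07:45 UTC + 4h = 11:45 Galeth Sector standard time.
The standard-time date in Galeth Sector, 14 April 2025, is outside the daylight-saving period (25 April – 2 November), so Galeth Sector is on standard time, UTC+04:00.
07:45 UTC + 4h = 11:45 Galeth Sector.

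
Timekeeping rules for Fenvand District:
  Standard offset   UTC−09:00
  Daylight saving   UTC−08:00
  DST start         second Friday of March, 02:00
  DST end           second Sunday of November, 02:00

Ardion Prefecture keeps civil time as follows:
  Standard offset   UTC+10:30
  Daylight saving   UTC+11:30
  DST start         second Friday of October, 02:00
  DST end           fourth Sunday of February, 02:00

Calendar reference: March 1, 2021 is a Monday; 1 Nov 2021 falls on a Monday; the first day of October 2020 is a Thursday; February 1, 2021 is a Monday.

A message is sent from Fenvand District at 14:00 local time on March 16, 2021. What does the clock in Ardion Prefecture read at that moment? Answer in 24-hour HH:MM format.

1 March 2021 is a Monday, so the first Friday is March 5 and the second is March 12.
1 November 2021 is a Monday, so the first Sunday is November 7 and the second is November 14.
March 16, 2021 falls between 12 March and 14 November, so daylight saving is in effect and Fenvand District is at UTC−08:00.
14:00 Fenvand District + 8h = 22:00 UTC.
1 October 2020 is a Thursday, so the first Friday is October 2 and the second is October 9.
1 February 2021 is a Monday, so the first Sunday is February 7 and the fourth is February 28.
At the standard offset (UTC+10:30), 22:00 UTC + 10h30m = 08:30 Ardion Prefecture standard time (rolling into the next day, 17 March 2021).
Daylight saving runs 9 October 2020 – 28 February 2021; the standard-time date in Ardion Prefecture, March 17, 2021, is outside that window, so Ardion Prefecture is on standard time at UTC+10:30.
22:00 UTC + 10h30m = 08:30 Ardion Prefecture (rolling into the next day, 17 March 2021).

08:30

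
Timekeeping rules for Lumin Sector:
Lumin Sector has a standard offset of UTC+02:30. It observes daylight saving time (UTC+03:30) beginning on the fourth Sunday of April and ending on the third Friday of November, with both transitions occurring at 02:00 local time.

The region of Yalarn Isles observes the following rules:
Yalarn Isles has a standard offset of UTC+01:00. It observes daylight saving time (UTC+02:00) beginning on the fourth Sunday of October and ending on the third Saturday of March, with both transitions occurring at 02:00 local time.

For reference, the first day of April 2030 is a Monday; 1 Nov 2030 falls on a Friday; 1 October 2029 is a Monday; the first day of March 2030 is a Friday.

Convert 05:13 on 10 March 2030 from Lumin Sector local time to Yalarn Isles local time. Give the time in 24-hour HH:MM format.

04:43

1 April 2030 is a Monday, so the first Sunday is April 7 and the fourth is April 28.
1 November 2030 is a Friday, so the first Friday is November 1 and the third is November 15.
Daylight saving runs 28 April – 15 November; 10 March 2030 is outside that window, so Lumin Sector is on standard time at UTC+02:30.
05:13 Lumin Sector − 2h30m = 02:43 UTC.
1 October 2029 is a Monday, so the first Sunday is October 7 and the fourth is October 28.
1 March 2030 is a Friday, so the first Saturday is March 2 and the third is March 16.
At the standard offset (UTC+01:00), 02:43 UTC + 1h = 03:43 Yalarn Isles standard time.
Daylight saving runs 28 October 2029 – 16 March 2030; the standard-time date in Yalarn Isles, 10 March 2030, is inside that window, so Yalarn Isles is at UTC+02:00.
02:43 UTC + 2h = 04:43 Yalarn Isles.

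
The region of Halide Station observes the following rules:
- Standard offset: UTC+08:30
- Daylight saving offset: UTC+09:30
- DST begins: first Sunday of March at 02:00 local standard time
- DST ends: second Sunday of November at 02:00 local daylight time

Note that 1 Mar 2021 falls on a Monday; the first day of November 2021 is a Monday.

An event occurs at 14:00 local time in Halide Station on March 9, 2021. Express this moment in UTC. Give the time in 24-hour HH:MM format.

04:30

1 March 2021 is a Monday, so the first Sunday is March 7.
1 November 2021 is a Monday, so the first Sunday is November 7 and the second is November 14.
March 9, 2021 lies within the daylight-saving period (7 March – 14 November), so Halide Station is on daylight time, UTC+09:30.
14:00 local − 9h30m = 04:30 UTC.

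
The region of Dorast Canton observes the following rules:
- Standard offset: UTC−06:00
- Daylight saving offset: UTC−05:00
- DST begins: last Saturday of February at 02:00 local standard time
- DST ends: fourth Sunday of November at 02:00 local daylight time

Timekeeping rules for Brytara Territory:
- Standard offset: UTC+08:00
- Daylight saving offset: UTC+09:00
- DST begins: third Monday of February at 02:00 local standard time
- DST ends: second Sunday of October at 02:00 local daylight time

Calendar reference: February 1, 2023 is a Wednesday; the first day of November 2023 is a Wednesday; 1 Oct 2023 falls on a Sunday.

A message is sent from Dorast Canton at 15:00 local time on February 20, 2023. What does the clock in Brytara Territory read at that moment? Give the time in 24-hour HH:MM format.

1 February 2023 is a Wednesday, so Saturdays fall on 4, 11, 18, 25; the last is February 25.
1 November 2023 is a Wednesday, so the first Sunday is November 5 and the fourth is November 26.
February 20, 2023 does not fall between 25 February and 26 November, so daylight saving is not in effect and Dorast Canton is at UTC−06:00.
15:00 Dorast Canton + 6h = 21:00 UTC.
1 February 2023 is a Wednesday, so the first Monday is February 6 and the third is February 20.
1 October 2023 is a Sunday, so the first Sunday is October 1 and the second is October 8.
At the standard offset (UTC+08:00), 21:00 UTC + 8h = 05:00 Brytara Territory standard time (rolling into the next day, 21 February 2023).
The standard-time date in Brytara Territory, February 21, 2023, falls between 20 February and 8 October, so daylight saving is in effect and Brytara Territory is at UTC+09:00.
21:00 UTC + 9h = 06:00 Brytara Territory (rolling into the next day, 21 February 2023).

06:00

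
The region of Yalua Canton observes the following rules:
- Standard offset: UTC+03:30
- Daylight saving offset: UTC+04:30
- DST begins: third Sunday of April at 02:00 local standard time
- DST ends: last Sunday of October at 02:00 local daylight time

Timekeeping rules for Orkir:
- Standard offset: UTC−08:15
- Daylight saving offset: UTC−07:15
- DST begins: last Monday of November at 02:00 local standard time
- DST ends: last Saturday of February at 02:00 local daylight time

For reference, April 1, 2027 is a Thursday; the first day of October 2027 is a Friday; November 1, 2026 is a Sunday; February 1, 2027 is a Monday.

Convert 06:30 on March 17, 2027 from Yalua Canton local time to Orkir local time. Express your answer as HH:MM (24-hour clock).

18:45

1 April 2027 is a Thursday, so the first Sunday is April 4 and the third is April 18.
1 October 2027 is a Friday, so Sundays fall on 3, 10, 17, 24, 31; the last is October 31.
Daylight saving runs 18 April – 31 October; March 17, 2027 is outside that window, so Yalua Canton is on standard time at UTC+03:30.
06:30 Yalua Canton − 3h30m = 03:00 UTC.
1 November 2026 is a Sunday, so Mondays fall on 2, 9, 16, 23, 30; the last is November 30.
1 February 2027 is a Monday, so Saturdays fall on 6, 13, 20, 27; the last is February 27.
At the standard offset (UTC−08:15), 03:00 UTC − 8h15m = 18:45 Orkir standard time (rolling into the previous day, 16 March 2027).
The standard-time date in Orkir, March 16, 2027, does not fall between 30 November 2026 and 27 February 2027, so daylight saving is not in effect and Orkir is at UTC−08:15.
03:00 UTC − 8h15m = 18:45 Orkir (rolling into the previous day, 16 March 2027).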